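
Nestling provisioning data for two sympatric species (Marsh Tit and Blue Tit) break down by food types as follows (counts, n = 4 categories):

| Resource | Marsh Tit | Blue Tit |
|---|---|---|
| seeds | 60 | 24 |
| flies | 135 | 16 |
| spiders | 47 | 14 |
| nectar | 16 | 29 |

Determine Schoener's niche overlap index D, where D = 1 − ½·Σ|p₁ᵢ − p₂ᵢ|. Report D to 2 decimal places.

Proportions for Marsh Tit (n=258): 60/258=0.2326, 135/258=0.5233, 47/258=0.1822, 16/258=0.0620
Proportions for Blue Tit (n=83): 24/83=0.2892, 16/83=0.1928, 14/83=0.1687, 29/83=0.3494
Σ|p₁ᵢ − p₂ᵢ| = 0.0566 + 0.3305 + 0.0135 + 0.2874 = 0.6880
D = 1 − ½ × 0.6880 = 1 − 0.34400 = 0.65600

0.66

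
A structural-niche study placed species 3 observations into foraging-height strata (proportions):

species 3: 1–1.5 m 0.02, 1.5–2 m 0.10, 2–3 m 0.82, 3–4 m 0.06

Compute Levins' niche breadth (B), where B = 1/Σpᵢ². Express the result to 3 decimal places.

Σpᵢ² = 0.02² + 0.10² + 0.82² + 0.06² = 0.0004 + 0.0100 + 0.6724 + 0.0036 = 0.6864
B = 1 / 0.6864 = 1.45688

1.457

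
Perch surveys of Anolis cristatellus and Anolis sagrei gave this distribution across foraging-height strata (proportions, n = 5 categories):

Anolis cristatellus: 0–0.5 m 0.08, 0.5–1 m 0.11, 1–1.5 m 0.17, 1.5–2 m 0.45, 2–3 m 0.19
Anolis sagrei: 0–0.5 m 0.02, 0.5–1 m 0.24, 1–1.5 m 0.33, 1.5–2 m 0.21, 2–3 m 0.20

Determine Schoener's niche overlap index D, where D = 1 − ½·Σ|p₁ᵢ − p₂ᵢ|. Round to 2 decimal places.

0.70

Σ|p₁ᵢ − p₂ᵢ| = 0.06 + 0.13 + 0.16 + 0.24 + 0.01 = 0.60
D = 1 − ½ × 0.60 = 1 − 0.300 = 0.7000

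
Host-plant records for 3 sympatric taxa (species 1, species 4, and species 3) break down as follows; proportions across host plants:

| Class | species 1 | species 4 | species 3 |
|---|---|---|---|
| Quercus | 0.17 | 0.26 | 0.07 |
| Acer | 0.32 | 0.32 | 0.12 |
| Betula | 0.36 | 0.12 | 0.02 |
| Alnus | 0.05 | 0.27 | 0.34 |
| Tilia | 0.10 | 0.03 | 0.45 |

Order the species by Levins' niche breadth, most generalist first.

species 4 > species 1 > species 3

Σp_1ᵢ² = 0.17² + 0.32² + 0.36² + 0.05² + 0.10² = 0.0289 + 0.1024 + 0.1296 + 0.0025 + 0.0100 = 0.2734
B_1 = 1 / 0.2734 = 3.6576
Σp_4ᵢ² = 0.26² + 0.32² + 0.12² + 0.27² + 0.03² = 0.0676 + 0.1024 + 0.0144 + 0.0729 + 0.0009 = 0.2582
B_4 = 1 / 0.2582 = 3.8730
Σp_3ᵢ² = 0.07² + 0.12² + 0.02² + 0.34² + 0.45² = 0.0049 + 0.0144 + 0.0004 + 0.1156 + 0.2025 = 0.3378
B_3 = 1 / 0.3378 = 2.9603
Ranking by B (broadest → narrowest): species 4 (3.87) > species 1 (3.66) > species 3 (2.96)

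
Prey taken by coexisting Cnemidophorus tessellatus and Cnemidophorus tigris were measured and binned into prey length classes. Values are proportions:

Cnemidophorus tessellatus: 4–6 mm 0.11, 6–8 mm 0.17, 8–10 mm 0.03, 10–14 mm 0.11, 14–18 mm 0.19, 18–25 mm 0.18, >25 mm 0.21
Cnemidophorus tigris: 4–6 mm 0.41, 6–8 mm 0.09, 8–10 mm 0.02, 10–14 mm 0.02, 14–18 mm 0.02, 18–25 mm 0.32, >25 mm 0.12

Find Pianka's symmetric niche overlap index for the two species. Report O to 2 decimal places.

Σ p₁ᵢp₂ᵢ = 0.0451 + 0.0153 + 0.0006 + 0.0022 + 0.0038 + 0.0576 + 0.0252 = 0.1498
Σp_1ᵢ² = 0.11² + 0.17² + 0.03² + 0.11² + 0.19² + 0.18² + 0.21² = 0.0121 + 0.0289 + 0.0009 + 0.0121 + 0.0361 + 0.0324 + 0.0441 = 0.1666
Σp_2ᵢ² = 0.41² + 0.09² + 0.02² + 0.02² + 0.02² + 0.32² + 0.12² = 0.1681 + 0.0081 + 0.0004 + 0.0004 + 0.0004 + 0.1024 + 0.0144 = 0.2942
O = 0.1498 / √(0.1666 × 0.2942) = 0.1498 / 0.22139 = 0.6766

0.68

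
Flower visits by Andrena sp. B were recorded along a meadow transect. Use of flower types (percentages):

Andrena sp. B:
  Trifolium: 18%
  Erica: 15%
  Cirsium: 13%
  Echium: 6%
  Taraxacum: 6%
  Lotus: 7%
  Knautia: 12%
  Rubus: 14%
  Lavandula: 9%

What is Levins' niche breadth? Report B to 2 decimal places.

7.94

Convert percentages to proportions (divide by 100).
Σpᵢ² = 0.18² + 0.15² + 0.13² + 0.06² + 0.06² + 0.07² + 0.12² + 0.14² + 0.09² = 0.0324 + 0.0225 + 0.0169 + 0.0036 + 0.0036 + 0.0049 + 0.0144 + 0.0196 + 0.0081 = 0.1260
B = 1 / 0.1260 = 7.9365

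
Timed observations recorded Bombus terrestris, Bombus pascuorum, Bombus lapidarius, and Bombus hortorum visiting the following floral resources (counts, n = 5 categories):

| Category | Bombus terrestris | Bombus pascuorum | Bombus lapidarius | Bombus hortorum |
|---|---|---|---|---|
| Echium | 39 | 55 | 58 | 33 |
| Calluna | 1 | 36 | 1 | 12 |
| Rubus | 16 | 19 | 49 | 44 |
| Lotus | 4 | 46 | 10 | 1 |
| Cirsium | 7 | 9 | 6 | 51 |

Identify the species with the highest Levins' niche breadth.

Proportions for Bombus terrestris (n=67): 39/67=0.5821, 1/67=0.0149, 16/67=0.2388, 4/67=0.0597, 7/67=0.1045
Proportions for Bombus pascuorum (n=165): 55/165=0.3333, 36/165=0.2182, 19/165=0.1152, 46/165=0.2788, 9/165=0.0545
Proportions for Bombus lapidarius (n=124): 58/124=0.4677, 1/124=0.0081, 49/124=0.3952, 10/124=0.0806, 6/124=0.0484
Proportions for Bombus hortorum (n=141): 33/141=0.2340, 12/141=0.0851, 44/141=0.3121, 1/141=0.0071, 51/141=0.3617
Σp_terrᵢ² = 0.5821² + 0.0149² + 0.2388² + 0.0597² + 0.1045² = 0.338840 + 0.000222 + 0.057025 + 0.003564 + 0.010920 = 0.410571
B_terr = 1 / 0.410571 = 2.4356
Σp_pascᵢ² = 0.3333² + 0.2182² + 0.1152² + 0.2788² + 0.0545² = 0.111089 + 0.047611 + 0.013271 + 0.077729 + 0.002970 = 0.252670
B_pasc = 1 / 0.252670 = 3.9577
Σp_lapiᵢ² = 0.4677² + 0.0081² + 0.3952² + 0.0806² + 0.0484² = 0.218743 + 0.000066 + 0.156183 + 0.006496 + 0.002343 = 0.383831
B_lapi = 1 / 0.383831 = 2.6053
Σp_hortᵢ² = 0.2340² + 0.0851² + 0.3121² + 0.0071² + 0.3617² = 0.054756 + 0.007242 + 0.097406 + 0.000050 + 0.130827 = 0.290281
B_hort = 1 / 0.290281 = 3.4449
Highest B → broadest niche (most generalist): Bombus pascuorum (B = 3.96).

Bombus pascuorum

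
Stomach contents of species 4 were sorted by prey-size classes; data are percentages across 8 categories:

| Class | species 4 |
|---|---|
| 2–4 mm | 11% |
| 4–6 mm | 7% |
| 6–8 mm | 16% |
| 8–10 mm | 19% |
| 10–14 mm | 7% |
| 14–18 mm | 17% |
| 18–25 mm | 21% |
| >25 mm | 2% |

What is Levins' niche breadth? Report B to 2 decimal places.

Convert percentages to proportions (divide by 100).
Σpᵢ² = 0.11² + 0.07² + 0.16² + 0.19² + 0.07² + 0.17² + 0.21² + 0.02² = 0.0121 + 0.0049 + 0.0256 + 0.0361 + 0.0049 + 0.0289 + 0.0441 + 0.0004 = 0.1570
B = 1 / 0.1570 = 6.3694

6.37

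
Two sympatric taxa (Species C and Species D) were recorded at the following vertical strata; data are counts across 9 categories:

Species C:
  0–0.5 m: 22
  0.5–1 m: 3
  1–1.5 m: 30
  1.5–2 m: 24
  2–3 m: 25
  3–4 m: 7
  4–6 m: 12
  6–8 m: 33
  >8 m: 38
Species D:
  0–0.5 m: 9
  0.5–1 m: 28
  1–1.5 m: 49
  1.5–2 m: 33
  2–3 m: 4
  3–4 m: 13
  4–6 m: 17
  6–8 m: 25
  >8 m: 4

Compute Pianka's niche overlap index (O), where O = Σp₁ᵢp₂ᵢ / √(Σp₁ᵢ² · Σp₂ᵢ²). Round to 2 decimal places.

Proportions for Species C (n=194): 22/194=0.1134, 3/194=0.0155, 30/194=0.1546, 24/194=0.1237, 25/194=0.1289, 7/194=0.0361, 12/194=0.0619, 33/194=0.1701, 38/194=0.1959
Proportions for Species D (n=182): 9/182=0.0495, 28/182=0.1538, 49/182=0.2692, 33/182=0.1813, 4/182=0.0220, 13/182=0.0714, 17/182=0.0934, 25/182=0.1374, 4/182=0.0220
Σ p₁ᵢp₂ᵢ = 0.005613 + 0.002384 + 0.041618 + 0.022427 + 0.002836 + 0.002578 + 0.005781 + 0.023372 + 0.004310 = 0.110919
Σp_1ᵢ² = 0.1134² + 0.0155² + 0.1546² + 0.1237² + 0.1289² + 0.0361² + 0.0619² + 0.1701² + 0.1959² = 0.012860 + 0.000240 + 0.023901 + 0.015302 + 0.016615 + 0.001303 + 0.003832 + 0.028934 + 0.038377 = 0.141364
Σp_2ᵢ² = 0.0495² + 0.1538² + 0.2692² + 0.1813² + 0.0220² + 0.0714² + 0.0934² + 0.1374² + 0.0220² = 0.002450 + 0.023654 + 0.072469 + 0.032870 + 0.000484 + 0.005098 + 0.008724 + 0.018879 + 0.000484 = 0.165112
O = 0.110919 / √(0.141364 × 0.165112) = 0.110919 / 0.1527773 = 0.7260

0.73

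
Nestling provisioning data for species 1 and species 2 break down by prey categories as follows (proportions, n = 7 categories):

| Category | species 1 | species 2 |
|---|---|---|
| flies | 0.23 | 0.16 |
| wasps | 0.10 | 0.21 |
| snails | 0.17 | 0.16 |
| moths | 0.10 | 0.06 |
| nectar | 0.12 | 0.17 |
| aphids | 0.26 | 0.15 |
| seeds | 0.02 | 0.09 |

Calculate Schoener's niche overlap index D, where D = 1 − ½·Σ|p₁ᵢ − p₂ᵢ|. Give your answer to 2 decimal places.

Σ|p₁ᵢ − p₂ᵢ| = 0.07 + 0.11 + 0.01 + 0.04 + 0.05 + 0.11 + 0.07 = 0.46
D = 1 − ½ × 0.46 = 1 − 0.230 = 0.7700

0.77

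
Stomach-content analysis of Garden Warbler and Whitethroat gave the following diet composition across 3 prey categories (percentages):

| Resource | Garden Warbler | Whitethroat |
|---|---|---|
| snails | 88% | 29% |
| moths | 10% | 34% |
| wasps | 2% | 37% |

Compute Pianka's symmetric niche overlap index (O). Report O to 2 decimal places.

0.58

Convert percentages to proportions (divide by 100).
Σ p₁ᵢp₂ᵢ = 0.2552 + 0.0340 + 0.0074 = 0.2966
Σp_1ᵢ² = 0.88² + 0.10² + 0.02² = 0.7744 + 0.0100 + 0.0004 = 0.7848
Σp_2ᵢ² = 0.29² + 0.34² + 0.37² = 0.0841 + 0.1156 + 0.1369 = 0.3366
O = 0.2966 / √(0.7848 × 0.3366) = 0.2966 / 0.51397 = 0.5771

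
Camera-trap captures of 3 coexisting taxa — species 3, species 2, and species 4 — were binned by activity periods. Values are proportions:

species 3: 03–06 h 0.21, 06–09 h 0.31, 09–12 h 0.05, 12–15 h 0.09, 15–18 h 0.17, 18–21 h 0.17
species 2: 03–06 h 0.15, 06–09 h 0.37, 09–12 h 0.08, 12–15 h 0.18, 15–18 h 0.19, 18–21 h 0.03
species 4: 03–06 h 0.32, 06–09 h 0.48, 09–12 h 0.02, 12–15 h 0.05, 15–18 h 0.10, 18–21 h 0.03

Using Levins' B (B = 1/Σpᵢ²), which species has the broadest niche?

species 3

Σp_3ᵢ² = 0.21² + 0.31² + 0.05² + 0.09² + 0.17² + 0.17² = 0.0441 + 0.0961 + 0.0025 + 0.0081 + 0.0289 + 0.0289 = 0.2086
B_3 = 1 / 0.2086 = 4.7939
Σp_2ᵢ² = 0.15² + 0.37² + 0.08² + 0.18² + 0.19² + 0.03² = 0.0225 + 0.1369 + 0.0064 + 0.0324 + 0.0361 + 0.0009 = 0.2352
B_2 = 1 / 0.2352 = 4.2517
Σp_4ᵢ² = 0.32² + 0.48² + 0.02² + 0.05² + 0.10² + 0.03² = 0.1024 + 0.2304 + 0.0004 + 0.0025 + 0.0100 + 0.0009 = 0.3466
B_4 = 1 / 0.3466 = 2.8852
Highest B → broadest niche (most generalist): species 3 (B = 4.79).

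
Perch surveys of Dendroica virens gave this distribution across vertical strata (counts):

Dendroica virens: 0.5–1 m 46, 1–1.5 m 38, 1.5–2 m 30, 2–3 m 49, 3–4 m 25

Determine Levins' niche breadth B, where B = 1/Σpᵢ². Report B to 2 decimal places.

Proportions for Dendroica virens (n=188): 46/188=0.2447, 38/188=0.2021, 30/188=0.1596, 49/188=0.2606, 25/188=0.1330
Σpᵢ² = 0.2447² + 0.2021² + 0.1596² + 0.2606² + 0.1330² = 0.059878 + 0.040844 + 0.025472 + 0.067912 + 0.017689 = 0.211795
B = 1 / 0.211795 = 4.7215

4.72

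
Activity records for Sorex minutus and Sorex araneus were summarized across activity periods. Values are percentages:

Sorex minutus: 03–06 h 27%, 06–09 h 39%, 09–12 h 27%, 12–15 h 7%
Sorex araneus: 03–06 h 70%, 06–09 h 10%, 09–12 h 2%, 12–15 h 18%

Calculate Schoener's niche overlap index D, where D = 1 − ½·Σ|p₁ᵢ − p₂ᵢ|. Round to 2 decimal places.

0.46

Convert percentages to proportions (divide by 100).
Σ|p₁ᵢ − p₂ᵢ| = 0.43 + 0.29 + 0.25 + 0.11 = 1.08
D = 1 − ½ × 1.08 = 1 − 0.540 = 0.4600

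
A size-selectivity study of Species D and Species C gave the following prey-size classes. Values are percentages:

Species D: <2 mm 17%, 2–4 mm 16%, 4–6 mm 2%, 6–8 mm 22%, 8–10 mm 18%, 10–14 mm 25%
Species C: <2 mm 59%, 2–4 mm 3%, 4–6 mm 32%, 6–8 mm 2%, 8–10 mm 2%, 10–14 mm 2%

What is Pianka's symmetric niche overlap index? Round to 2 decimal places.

Convert percentages to proportions (divide by 100).
Σ p₁ᵢp₂ᵢ = 0.1003 + 0.0048 + 0.0064 + 0.0044 + 0.0036 + 0.0050 = 0.1245
Σp_1ᵢ² = 0.17² + 0.16² + 0.02² + 0.22² + 0.18² + 0.25² = 0.0289 + 0.0256 + 0.0004 + 0.0484 + 0.0324 + 0.0625 = 0.1982
Σp_2ᵢ² = 0.59² + 0.03² + 0.32² + 0.02² + 0.02² + 0.02² = 0.3481 + 0.0009 + 0.1024 + 0.0004 + 0.0004 + 0.0004 = 0.4526
O = 0.1245 / √(0.1982 × 0.4526) = 0.1245 / 0.29951 = 0.4157

0.42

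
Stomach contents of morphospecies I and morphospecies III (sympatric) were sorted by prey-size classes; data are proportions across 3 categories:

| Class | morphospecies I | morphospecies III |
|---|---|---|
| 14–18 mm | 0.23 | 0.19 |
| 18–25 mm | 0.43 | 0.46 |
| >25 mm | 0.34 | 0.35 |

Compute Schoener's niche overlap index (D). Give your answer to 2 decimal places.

Σ|p₁ᵢ − p₂ᵢ| = 0.04 + 0.03 + 0.01 = 0.08
D = 1 − ½ × 0.08 = 1 − 0.040 = 0.9600

0.96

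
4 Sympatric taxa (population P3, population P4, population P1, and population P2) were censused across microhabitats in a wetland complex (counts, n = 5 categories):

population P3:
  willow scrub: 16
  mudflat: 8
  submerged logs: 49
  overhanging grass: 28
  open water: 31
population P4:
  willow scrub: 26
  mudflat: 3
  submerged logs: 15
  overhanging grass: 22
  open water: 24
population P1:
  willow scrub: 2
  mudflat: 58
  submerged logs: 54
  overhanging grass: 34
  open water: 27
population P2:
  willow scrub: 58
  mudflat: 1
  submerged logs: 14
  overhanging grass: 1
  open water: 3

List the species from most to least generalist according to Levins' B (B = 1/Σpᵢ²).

population P4 > population P3 > population P1 > population P2

Proportions for population P3 (n=132): 16/132=0.1212, 8/132=0.0606, 49/132=0.3712, 28/132=0.2121, 31/132=0.2348
Proportions for population P4 (n=90): 26/90=0.2889, 3/90=0.0333, 15/90=0.1667, 22/90=0.2444, 24/90=0.2667
Proportions for population P1 (n=175): 2/175=0.0114, 58/175=0.3314, 54/175=0.3086, 34/175=0.1943, 27/175=0.1543
Proportions for population P2 (n=77): 58/77=0.7532, 1/77=0.0130, 14/77=0.1818, 1/77=0.0130, 3/77=0.0390
Σp_P3ᵢ² = 0.1212² + 0.0606² + 0.3712² + 0.2121² + 0.2348² = 0.014689 + 0.003672 + 0.137789 + 0.044986 + 0.055131 = 0.256267
B_P3 = 1 / 0.256267 = 3.9022
Σp_P4ᵢ² = 0.2889² + 0.0333² + 0.1667² + 0.2444² + 0.2667² = 0.083463 + 0.001109 + 0.027789 + 0.059731 + 0.071129 = 0.243221
B_P4 = 1 / 0.243221 = 4.1115
Σp_P1ᵢ² = 0.0114² + 0.3314² + 0.3086² + 0.1943² + 0.1543² = 0.000130 + 0.109826 + 0.095234 + 0.037752 + 0.023808 = 0.266750
B_P1 = 1 / 0.266750 = 3.7488
Σp_P2ᵢ² = 0.7532² + 0.0130² + 0.1818² + 0.0130² + 0.0390² = 0.567310 + 0.000169 + 0.033051 + 0.000169 + 0.001521 = 0.602220
B_P2 = 1 / 0.602220 = 1.6605
Ranking by B (broadest → narrowest): population P4 (4.11) > population P3 (3.90) > population P1 (3.75) > population P2 (1.66)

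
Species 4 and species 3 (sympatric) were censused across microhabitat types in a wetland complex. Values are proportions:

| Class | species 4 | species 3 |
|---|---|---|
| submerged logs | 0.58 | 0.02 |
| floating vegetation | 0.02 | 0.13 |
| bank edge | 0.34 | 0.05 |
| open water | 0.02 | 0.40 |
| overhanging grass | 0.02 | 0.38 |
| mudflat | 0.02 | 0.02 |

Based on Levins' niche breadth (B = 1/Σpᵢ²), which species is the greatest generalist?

species 3

Σp_4ᵢ² = 0.58² + 0.02² + 0.34² + 0.02² + 0.02² + 0.02² = 0.3364 + 0.0004 + 0.1156 + 0.0004 + 0.0004 + 0.0004 = 0.4536
B_4 = 1 / 0.4536 = 2.2046
Σp_3ᵢ² = 0.02² + 0.13² + 0.05² + 0.40² + 0.38² + 0.02² = 0.0004 + 0.0169 + 0.0025 + 0.1600 + 0.1444 + 0.0004 = 0.3246
B_3 = 1 / 0.3246 = 3.0807
Highest B → broadest niche (most generalist): species 3 (B = 3.08).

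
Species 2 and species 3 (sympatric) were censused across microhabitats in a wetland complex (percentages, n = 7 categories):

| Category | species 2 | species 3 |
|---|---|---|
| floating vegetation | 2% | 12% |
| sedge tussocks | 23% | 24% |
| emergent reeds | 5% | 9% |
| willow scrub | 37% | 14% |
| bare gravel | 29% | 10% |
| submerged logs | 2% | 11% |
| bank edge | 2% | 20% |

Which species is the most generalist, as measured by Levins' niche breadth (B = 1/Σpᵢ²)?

Convert percentages to proportions (divide by 100).
Σp_2ᵢ² = 0.02² + 0.23² + 0.05² + 0.37² + 0.29² + 0.02² + 0.02² = 0.0004 + 0.0529 + 0.0025 + 0.1369 + 0.0841 + 0.0004 + 0.0004 = 0.2776
B_2 = 1 / 0.2776 = 3.6023
Σp_3ᵢ² = 0.12² + 0.24² + 0.09² + 0.14² + 0.10² + 0.11² + 0.20² = 0.0144 + 0.0576 + 0.0081 + 0.0196 + 0.0100 + 0.0121 + 0.0400 = 0.1618
B_3 = 1 / 0.1618 = 6.1805
Highest B → broadest niche (most generalist): species 3 (B = 6.18).

species 3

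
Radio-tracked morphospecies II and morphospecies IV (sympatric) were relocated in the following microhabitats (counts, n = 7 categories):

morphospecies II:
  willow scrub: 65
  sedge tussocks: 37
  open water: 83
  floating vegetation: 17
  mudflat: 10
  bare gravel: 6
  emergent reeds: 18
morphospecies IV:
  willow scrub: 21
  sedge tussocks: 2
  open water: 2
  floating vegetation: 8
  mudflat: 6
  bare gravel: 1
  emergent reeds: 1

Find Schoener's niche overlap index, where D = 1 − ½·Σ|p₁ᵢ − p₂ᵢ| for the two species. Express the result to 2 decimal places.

0.54

Proportions for morphospecies II (n=236): 65/236=0.2754, 37/236=0.1568, 83/236=0.3517, 17/236=0.0720, 10/236=0.0424, 6/236=0.0254, 18/236=0.0763
Proportions for morphospecies IV (n=41): 21/41=0.5122, 2/41=0.0488, 2/41=0.0488, 8/41=0.1951, 6/41=0.1463, 1/41=0.0244, 1/41=0.0244
Σ|p₁ᵢ − p₂ᵢ| = 0.2368 + 0.1080 + 0.3029 + 0.1231 + 0.1039 + 0.0010 + 0.0519 = 0.9276
D = 1 − ½ × 0.9276 = 1 − 0.46380 = 0.53620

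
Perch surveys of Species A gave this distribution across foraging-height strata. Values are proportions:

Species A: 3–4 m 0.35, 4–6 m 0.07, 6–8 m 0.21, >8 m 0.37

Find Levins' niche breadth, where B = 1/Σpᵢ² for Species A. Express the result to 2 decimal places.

3.24

Σpᵢ² = 0.35² + 0.07² + 0.21² + 0.37² = 0.1225 + 0.0049 + 0.0441 + 0.1369 = 0.3084
B = 1 / 0.3084 = 3.2425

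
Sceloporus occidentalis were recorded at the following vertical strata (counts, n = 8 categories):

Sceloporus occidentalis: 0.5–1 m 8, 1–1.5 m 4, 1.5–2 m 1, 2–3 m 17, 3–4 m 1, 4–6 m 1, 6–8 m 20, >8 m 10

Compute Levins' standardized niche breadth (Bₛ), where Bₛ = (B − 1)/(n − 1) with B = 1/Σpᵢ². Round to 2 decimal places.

0.49

Proportions for Sceloporus occidentalis (n=62): 8/62=0.1290, 4/62=0.0645, 1/62=0.0161, 17/62=0.2742, 1/62=0.0161, 1/62=0.0161, 20/62=0.3226, 10/62=0.1613
Σpᵢ² = 0.1290² + 0.0645² + 0.0161² + 0.2742² + 0.0161² + 0.0161² + 0.3226² + 0.1613² = 0.016641 + 0.004160 + 0.000259 + 0.075186 + 0.000259 + 0.000259 + 0.104071 + 0.026018 = 0.226853
B = 1 / 0.226853 = 4.4081
Bₛ = (B − 1)/(n − 1) = (4.4081 − 1)/(8 − 1) = 3.4081/7 = 0.4869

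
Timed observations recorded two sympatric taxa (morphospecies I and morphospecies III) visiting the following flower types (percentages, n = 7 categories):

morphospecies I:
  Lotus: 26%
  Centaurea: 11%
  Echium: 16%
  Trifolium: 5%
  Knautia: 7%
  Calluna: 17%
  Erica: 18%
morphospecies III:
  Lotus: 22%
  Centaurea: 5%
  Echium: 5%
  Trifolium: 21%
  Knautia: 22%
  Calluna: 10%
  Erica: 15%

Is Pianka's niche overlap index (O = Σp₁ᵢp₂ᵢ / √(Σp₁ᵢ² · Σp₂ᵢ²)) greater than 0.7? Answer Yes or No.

Yes

Convert percentages to proportions (divide by 100).
Σ p₁ᵢp₂ᵢ = 0.0572 + 0.0055 + 0.0080 + 0.0105 + 0.0154 + 0.0170 + 0.0270 = 0.1406
Σp_1ᵢ² = 0.26² + 0.11² + 0.16² + 0.05² + 0.07² + 0.17² + 0.18² = 0.0676 + 0.0121 + 0.0256 + 0.0025 + 0.0049 + 0.0289 + 0.0324 = 0.1740
Σp_2ᵢ² = 0.22² + 0.05² + 0.05² + 0.21² + 0.22² + 0.10² + 0.15² = 0.0484 + 0.0025 + 0.0025 + 0.0441 + 0.0484 + 0.0100 + 0.0225 = 0.1784
O = 0.1406 / √(0.1740 × 0.1784) = 0.1406 / 0.17619 = 0.7980
O = 0.7980 > 0.7 → Yes.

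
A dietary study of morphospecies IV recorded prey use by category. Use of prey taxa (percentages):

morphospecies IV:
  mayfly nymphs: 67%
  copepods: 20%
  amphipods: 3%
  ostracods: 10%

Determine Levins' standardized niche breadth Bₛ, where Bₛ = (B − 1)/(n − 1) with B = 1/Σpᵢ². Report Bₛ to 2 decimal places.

Convert percentages to proportions (divide by 100).
Σpᵢ² = 0.67² + 0.20² + 0.03² + 0.10² = 0.4489 + 0.0400 + 0.0009 + 0.0100 = 0.4998
B = 1 / 0.4998 = 2.0008
Bₛ = (B − 1)/(n − 1) = (2.0008 − 1)/(4 − 1) = 1.0008/3 = 0.3336

0.33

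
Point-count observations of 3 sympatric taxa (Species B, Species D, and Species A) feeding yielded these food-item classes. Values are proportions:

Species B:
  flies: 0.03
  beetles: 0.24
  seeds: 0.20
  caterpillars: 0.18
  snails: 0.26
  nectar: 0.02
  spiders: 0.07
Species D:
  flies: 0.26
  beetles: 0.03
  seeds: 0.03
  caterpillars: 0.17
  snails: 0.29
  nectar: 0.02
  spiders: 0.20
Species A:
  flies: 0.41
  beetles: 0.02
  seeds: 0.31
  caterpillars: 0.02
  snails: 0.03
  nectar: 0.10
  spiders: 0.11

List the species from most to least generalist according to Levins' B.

Σp_Bᵢ² = 0.03² + 0.24² + 0.20² + 0.18² + 0.26² + 0.02² + 0.07² = 0.0009 + 0.0576 + 0.0400 + 0.0324 + 0.0676 + 0.0004 + 0.0049 = 0.2038
B_B = 1 / 0.2038 = 4.9068
Σp_Dᵢ² = 0.26² + 0.03² + 0.03² + 0.17² + 0.29² + 0.02² + 0.20² = 0.0676 + 0.0009 + 0.0009 + 0.0289 + 0.0841 + 0.0004 + 0.0400 = 0.2228
B_D = 1 / 0.2228 = 4.4883
Σp_Aᵢ² = 0.41² + 0.02² + 0.31² + 0.02² + 0.03² + 0.10² + 0.11² = 0.1681 + 0.0004 + 0.0961 + 0.0004 + 0.0009 + 0.0100 + 0.0121 = 0.2880
B_A = 1 / 0.2880 = 3.4722
Ranking by B (broadest → narrowest): Species B (4.91) > Species D (4.49) > Species A (3.47)

Species B > Species D > Species A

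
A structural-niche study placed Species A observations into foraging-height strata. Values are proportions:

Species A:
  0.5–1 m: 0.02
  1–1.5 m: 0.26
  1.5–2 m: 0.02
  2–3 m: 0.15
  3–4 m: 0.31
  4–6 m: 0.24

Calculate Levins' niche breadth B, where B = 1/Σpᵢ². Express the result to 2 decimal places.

Σpᵢ² = 0.02² + 0.26² + 0.02² + 0.15² + 0.31² + 0.24² = 0.0004 + 0.0676 + 0.0004 + 0.0225 + 0.0961 + 0.0576 = 0.2446
B = 1 / 0.2446 = 4.0883

4.09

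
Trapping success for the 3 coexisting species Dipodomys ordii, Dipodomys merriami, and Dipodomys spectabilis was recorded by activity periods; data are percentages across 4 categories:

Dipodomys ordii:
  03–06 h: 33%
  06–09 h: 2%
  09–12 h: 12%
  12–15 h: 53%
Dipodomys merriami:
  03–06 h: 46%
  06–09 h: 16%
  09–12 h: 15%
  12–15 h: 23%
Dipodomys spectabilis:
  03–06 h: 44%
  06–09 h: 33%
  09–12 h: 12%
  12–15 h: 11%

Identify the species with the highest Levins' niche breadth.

Dipodomys merriami

Convert percentages to proportions (divide by 100).
Σp_ordiᵢ² = 0.33² + 0.02² + 0.12² + 0.53² = 0.1089 + 0.0004 + 0.0144 + 0.2809 = 0.4046
B_ordi = 1 / 0.4046 = 2.4716
Σp_merrᵢ² = 0.46² + 0.16² + 0.15² + 0.23² = 0.2116 + 0.0256 + 0.0225 + 0.0529 = 0.3126
B_merr = 1 / 0.3126 = 3.1990
Σp_specᵢ² = 0.44² + 0.33² + 0.12² + 0.11² = 0.1936 + 0.1089 + 0.0144 + 0.0121 = 0.3290
B_spec = 1 / 0.3290 = 3.0395
Highest B → broadest niche (most generalist): Dipodomys merriami (B = 3.20).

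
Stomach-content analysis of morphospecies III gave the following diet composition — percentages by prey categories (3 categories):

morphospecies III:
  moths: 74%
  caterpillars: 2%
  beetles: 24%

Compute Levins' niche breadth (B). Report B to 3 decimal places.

1.651

Convert percentages to proportions (divide by 100).
Σpᵢ² = 0.74² + 0.02² + 0.24² = 0.5476 + 0.0004 + 0.0576 = 0.6056
B = 1 / 0.6056 = 1.65125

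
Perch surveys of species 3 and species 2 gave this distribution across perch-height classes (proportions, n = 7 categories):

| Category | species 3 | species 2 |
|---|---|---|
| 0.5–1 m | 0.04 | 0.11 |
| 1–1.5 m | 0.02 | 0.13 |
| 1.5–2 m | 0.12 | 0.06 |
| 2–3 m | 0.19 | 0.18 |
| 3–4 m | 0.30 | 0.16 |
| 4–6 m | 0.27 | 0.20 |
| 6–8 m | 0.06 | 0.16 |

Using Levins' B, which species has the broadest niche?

Σp_3ᵢ² = 0.04² + 0.02² + 0.12² + 0.19² + 0.30² + 0.27² + 0.06² = 0.0016 + 0.0004 + 0.0144 + 0.0361 + 0.0900 + 0.0729 + 0.0036 = 0.2190
B_3 = 1 / 0.2190 = 4.5662
Σp_2ᵢ² = 0.11² + 0.13² + 0.06² + 0.18² + 0.16² + 0.20² + 0.16² = 0.0121 + 0.0169 + 0.0036 + 0.0324 + 0.0256 + 0.0400 + 0.0256 = 0.1562
B_2 = 1 / 0.1562 = 6.4020
Highest B → broadest niche (most generalist): species 2 (B = 6.40).

species 2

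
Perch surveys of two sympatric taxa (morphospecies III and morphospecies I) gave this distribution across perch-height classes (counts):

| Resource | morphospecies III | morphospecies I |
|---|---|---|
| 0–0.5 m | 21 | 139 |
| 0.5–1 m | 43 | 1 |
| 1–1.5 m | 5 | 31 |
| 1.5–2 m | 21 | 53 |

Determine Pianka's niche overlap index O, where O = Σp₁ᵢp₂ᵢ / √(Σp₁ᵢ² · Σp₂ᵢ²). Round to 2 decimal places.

Proportions for morphospecies III (n=90): 21/90=0.2333, 43/90=0.4778, 5/90=0.0556, 21/90=0.2333
Proportions for morphospecies I (n=224): 139/224=0.6205, 1/224=0.0045, 31/224=0.1384, 53/224=0.2366
Σ p₁ᵢp₂ᵢ = 0.144763 + 0.002150 + 0.007695 + 0.055199 = 0.209807
Σp_1ᵢ² = 0.2333² + 0.4778² + 0.0556² + 0.2333² = 0.054429 + 0.228293 + 0.003091 + 0.054429 = 0.340242
Σp_2ᵢ² = 0.6205² + 0.0045² + 0.1384² + 0.2366² = 0.385020 + 0.000020 + 0.019155 + 0.055980 = 0.460175
O = 0.209807 / √(0.340242 × 0.460175) = 0.209807 / 0.3956904 = 0.5302

0.53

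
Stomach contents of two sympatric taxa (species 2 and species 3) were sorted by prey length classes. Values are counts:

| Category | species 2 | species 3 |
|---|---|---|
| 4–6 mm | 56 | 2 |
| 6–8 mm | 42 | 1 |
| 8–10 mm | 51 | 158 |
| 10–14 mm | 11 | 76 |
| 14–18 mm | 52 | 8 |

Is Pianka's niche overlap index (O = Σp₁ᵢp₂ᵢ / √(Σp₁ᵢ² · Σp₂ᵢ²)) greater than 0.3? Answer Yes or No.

Yes

Proportions for species 2 (n=212): 56/212=0.2642, 42/212=0.1981, 51/212=0.2406, 11/212=0.0519, 52/212=0.2453
Proportions for species 3 (n=245): 2/245=0.0082, 1/245=0.0041, 158/245=0.6449, 76/245=0.3102, 8/245=0.0327
Σ p₁ᵢp₂ᵢ = 0.002166 + 0.000812 + 0.155163 + 0.016099 + 0.008021 = 0.182261
Σp_1ᵢ² = 0.2642² + 0.1981² + 0.2406² + 0.0519² + 0.2453² = 0.069802 + 0.039244 + 0.057888 + 0.002694 + 0.060172 = 0.229800
Σp_2ᵢ² = 0.0082² + 0.0041² + 0.6449² + 0.3102² + 0.0327² = 0.000067 + 0.000017 + 0.415896 + 0.096224 + 0.001069 = 0.513273
O = 0.182261 / √(0.229800 × 0.513273) = 0.182261 / 0.3434387 = 0.5307
O = 0.5307 > 0.3 → Yes.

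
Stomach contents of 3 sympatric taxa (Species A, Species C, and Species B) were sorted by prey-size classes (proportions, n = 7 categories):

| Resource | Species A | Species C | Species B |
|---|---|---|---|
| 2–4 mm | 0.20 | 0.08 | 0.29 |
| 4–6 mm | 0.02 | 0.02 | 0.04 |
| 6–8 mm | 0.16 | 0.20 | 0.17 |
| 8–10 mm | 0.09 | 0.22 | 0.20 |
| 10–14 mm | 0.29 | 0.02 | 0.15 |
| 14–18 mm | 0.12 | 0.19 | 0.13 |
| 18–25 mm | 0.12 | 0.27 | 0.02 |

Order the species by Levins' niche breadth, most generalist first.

Σp_Aᵢ² = 0.20² + 0.02² + 0.16² + 0.09² + 0.29² + 0.12² + 0.12² = 0.0400 + 0.0004 + 0.0256 + 0.0081 + 0.0841 + 0.0144 + 0.0144 = 0.1870
B_A = 1 / 0.1870 = 5.3476
Σp_Cᵢ² = 0.08² + 0.02² + 0.20² + 0.22² + 0.02² + 0.19² + 0.27² = 0.0064 + 0.0004 + 0.0400 + 0.0484 + 0.0004 + 0.0361 + 0.0729 = 0.2046
B_C = 1 / 0.2046 = 4.8876
Σp_Bᵢ² = 0.29² + 0.04² + 0.17² + 0.20² + 0.15² + 0.13² + 0.02² = 0.0841 + 0.0016 + 0.0289 + 0.0400 + 0.0225 + 0.0169 + 0.0004 = 0.1944
B_B = 1 / 0.1944 = 5.1440
Ranking by B (broadest → narrowest): Species A (5.35) > Species B (5.14) > Species C (4.89)

Species A > Species B > Species C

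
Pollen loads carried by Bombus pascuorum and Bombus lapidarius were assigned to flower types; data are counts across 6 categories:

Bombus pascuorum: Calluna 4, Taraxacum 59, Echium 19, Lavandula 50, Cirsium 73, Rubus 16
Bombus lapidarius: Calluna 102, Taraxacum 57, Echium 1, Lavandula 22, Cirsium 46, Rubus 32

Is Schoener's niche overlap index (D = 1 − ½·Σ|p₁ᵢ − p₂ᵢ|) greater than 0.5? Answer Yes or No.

Proportions for Bombus pascuorum (n=221): 4/221=0.0181, 59/221=0.2670, 19/221=0.0860, 50/221=0.2262, 73/221=0.3303, 16/221=0.0724
Proportions for Bombus lapidarius (n=260): 102/260=0.3923, 57/260=0.2192, 1/260=0.0038, 22/260=0.0846, 46/260=0.1769, 32/260=0.1231
Σ|p₁ᵢ − p₂ᵢ| = 0.3742 + 0.0478 + 0.0822 + 0.1416 + 0.1534 + 0.0507 = 0.8499
D = 1 − ½ × 0.8499 = 1 − 0.42495 = 0.57505
D = 0.57505 > 0.5 → Yes.

Yes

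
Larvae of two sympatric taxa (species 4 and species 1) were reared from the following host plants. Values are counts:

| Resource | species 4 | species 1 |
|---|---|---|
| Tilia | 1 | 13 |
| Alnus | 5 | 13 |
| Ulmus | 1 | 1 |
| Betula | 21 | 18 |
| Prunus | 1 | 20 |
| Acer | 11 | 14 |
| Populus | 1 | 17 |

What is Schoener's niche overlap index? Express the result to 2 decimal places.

Proportions for species 4 (n=41): 1/41=0.0244, 5/41=0.1220, 1/41=0.0244, 21/41=0.5122, 1/41=0.0244, 11/41=0.2683, 1/41=0.0244
Proportions for species 1 (n=96): 13/96=0.1354, 13/96=0.1354, 1/96=0.0104, 18/96=0.1875, 20/96=0.2083, 14/96=0.1458, 17/96=0.1771
Σ|p₁ᵢ − p₂ᵢ| = 0.1110 + 0.0134 + 0.0140 + 0.3247 + 0.1839 + 0.1225 + 0.1527 = 0.9222
D = 1 − ½ × 0.9222 = 1 − 0.46110 = 0.53890

0.54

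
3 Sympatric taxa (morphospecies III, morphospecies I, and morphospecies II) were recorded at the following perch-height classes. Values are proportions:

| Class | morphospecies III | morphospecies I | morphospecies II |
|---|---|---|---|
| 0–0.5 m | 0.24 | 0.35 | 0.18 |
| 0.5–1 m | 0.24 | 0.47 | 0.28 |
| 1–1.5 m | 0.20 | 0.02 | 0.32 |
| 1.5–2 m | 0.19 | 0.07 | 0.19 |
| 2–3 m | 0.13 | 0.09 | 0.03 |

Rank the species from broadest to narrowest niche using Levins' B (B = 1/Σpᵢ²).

Σp_IIIᵢ² = 0.24² + 0.24² + 0.20² + 0.19² + 0.13² = 0.0576 + 0.0576 + 0.0400 + 0.0361 + 0.0169 = 0.2082
B_III = 1 / 0.2082 = 4.8031
Σp_Iᵢ² = 0.35² + 0.47² + 0.02² + 0.07² + 0.09² = 0.1225 + 0.2209 + 0.0004 + 0.0049 + 0.0081 = 0.3568
B_I = 1 / 0.3568 = 2.8027
Σp_IIᵢ² = 0.18² + 0.28² + 0.32² + 0.19² + 0.03² = 0.0324 + 0.0784 + 0.1024 + 0.0361 + 0.0009 = 0.2502
B_II = 1 / 0.2502 = 3.9968
Ranking by B (broadest → narrowest): morphospecies III (4.80) > morphospecies II (4.00) > morphospecies I (2.80)

morphospecies III > morphospecies II > morphospecies I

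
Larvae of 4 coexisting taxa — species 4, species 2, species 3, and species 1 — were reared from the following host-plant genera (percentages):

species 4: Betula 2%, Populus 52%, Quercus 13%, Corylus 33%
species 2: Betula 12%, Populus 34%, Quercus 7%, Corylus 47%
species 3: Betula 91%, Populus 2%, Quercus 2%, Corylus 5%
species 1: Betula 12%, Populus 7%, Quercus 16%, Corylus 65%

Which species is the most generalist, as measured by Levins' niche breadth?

species 2

Convert percentages to proportions (divide by 100).
Σp_4ᵢ² = 0.02² + 0.52² + 0.13² + 0.33² = 0.0004 + 0.2704 + 0.0169 + 0.1089 = 0.3966
B_4 = 1 / 0.3966 = 2.5214
Σp_2ᵢ² = 0.12² + 0.34² + 0.07² + 0.47² = 0.0144 + 0.1156 + 0.0049 + 0.2209 = 0.3558
B_2 = 1 / 0.3558 = 2.8106
Σp_3ᵢ² = 0.91² + 0.02² + 0.02² + 0.05² = 0.8281 + 0.0004 + 0.0004 + 0.0025 = 0.8314
B_3 = 1 / 0.8314 = 1.2028
Σp_1ᵢ² = 0.12² + 0.07² + 0.16² + 0.65² = 0.0144 + 0.0049 + 0.0256 + 0.4225 = 0.4674
B_1 = 1 / 0.4674 = 2.1395
Highest B → broadest niche (most generalist): species 2 (B = 2.81).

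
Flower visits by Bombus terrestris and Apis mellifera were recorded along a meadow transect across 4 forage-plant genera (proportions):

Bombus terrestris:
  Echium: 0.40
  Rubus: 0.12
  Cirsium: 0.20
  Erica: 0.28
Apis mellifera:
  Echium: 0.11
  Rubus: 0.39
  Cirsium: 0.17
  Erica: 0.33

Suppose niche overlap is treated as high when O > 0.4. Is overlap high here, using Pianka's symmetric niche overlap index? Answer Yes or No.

Yes

Σ p₁ᵢp₂ᵢ = 0.0440 + 0.0468 + 0.0340 + 0.0924 = 0.2172
Σp_1ᵢ² = 0.40² + 0.12² + 0.20² + 0.28² = 0.1600 + 0.0144 + 0.0400 + 0.0784 = 0.2928
Σp_2ᵢ² = 0.11² + 0.39² + 0.17² + 0.33² = 0.0121 + 0.1521 + 0.0289 + 0.1089 = 0.3020
O = 0.2172 / √(0.2928 × 0.3020) = 0.2172 / 0.29736 = 0.7304
O = 0.7304 > 0.4 → Yes.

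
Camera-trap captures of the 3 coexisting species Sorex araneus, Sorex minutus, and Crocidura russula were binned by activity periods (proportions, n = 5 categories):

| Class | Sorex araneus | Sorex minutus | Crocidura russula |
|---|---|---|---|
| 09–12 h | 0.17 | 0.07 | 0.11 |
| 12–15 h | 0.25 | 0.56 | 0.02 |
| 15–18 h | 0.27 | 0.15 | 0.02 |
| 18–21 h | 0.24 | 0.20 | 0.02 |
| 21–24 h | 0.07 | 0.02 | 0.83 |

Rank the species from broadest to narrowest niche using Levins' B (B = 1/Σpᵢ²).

Σp_aranᵢ² = 0.17² + 0.25² + 0.27² + 0.24² + 0.07² = 0.0289 + 0.0625 + 0.0729 + 0.0576 + 0.0049 = 0.2268
B_aran = 1 / 0.2268 = 4.4092
Σp_minuᵢ² = 0.07² + 0.56² + 0.15² + 0.20² + 0.02² = 0.0049 + 0.3136 + 0.0225 + 0.0400 + 0.0004 = 0.3814
B_minu = 1 / 0.3814 = 2.6219
Σp_russᵢ² = 0.11² + 0.02² + 0.02² + 0.02² + 0.83² = 0.0121 + 0.0004 + 0.0004 + 0.0004 + 0.6889 = 0.7022
B_russ = 1 / 0.7022 = 1.4241
Ranking by B (broadest → narrowest): Sorex araneus (4.41) > Sorex minutus (2.62) > Crocidura russula (1.42)

Sorex araneus > Sorex minutus > Crocidura russula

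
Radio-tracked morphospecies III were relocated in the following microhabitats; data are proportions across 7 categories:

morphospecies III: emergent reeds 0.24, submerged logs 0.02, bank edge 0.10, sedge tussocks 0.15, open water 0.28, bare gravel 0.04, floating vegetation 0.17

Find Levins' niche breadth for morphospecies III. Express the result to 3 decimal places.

Σpᵢ² = 0.24² + 0.02² + 0.10² + 0.15² + 0.28² + 0.04² + 0.17² = 0.0576 + 0.0004 + 0.0100 + 0.0225 + 0.0784 + 0.0016 + 0.0289 = 0.1994
B = 1 / 0.1994 = 5.01505

5.015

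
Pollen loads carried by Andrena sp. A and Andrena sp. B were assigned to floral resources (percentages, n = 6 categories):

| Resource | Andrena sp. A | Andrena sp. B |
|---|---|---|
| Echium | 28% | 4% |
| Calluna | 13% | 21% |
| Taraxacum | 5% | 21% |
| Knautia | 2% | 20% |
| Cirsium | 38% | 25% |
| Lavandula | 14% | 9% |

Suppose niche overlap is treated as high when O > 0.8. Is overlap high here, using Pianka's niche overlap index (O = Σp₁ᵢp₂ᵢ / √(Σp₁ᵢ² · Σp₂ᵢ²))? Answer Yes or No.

Convert percentages to proportions (divide by 100).
Σ p₁ᵢp₂ᵢ = 0.0112 + 0.0273 + 0.0105 + 0.0040 + 0.0950 + 0.0126 = 0.1606
Σp_1ᵢ² = 0.28² + 0.13² + 0.05² + 0.02² + 0.38² + 0.14² = 0.0784 + 0.0169 + 0.0025 + 0.0004 + 0.1444 + 0.0196 = 0.2622
Σp_2ᵢ² = 0.04² + 0.21² + 0.21² + 0.20² + 0.25² + 0.09² = 0.0016 + 0.0441 + 0.0441 + 0.0400 + 0.0625 + 0.0081 = 0.2004
O = 0.1606 / √(0.2622 × 0.2004) = 0.1606 / 0.22923 = 0.7006
O = 0.7006 < 0.8 → No.

No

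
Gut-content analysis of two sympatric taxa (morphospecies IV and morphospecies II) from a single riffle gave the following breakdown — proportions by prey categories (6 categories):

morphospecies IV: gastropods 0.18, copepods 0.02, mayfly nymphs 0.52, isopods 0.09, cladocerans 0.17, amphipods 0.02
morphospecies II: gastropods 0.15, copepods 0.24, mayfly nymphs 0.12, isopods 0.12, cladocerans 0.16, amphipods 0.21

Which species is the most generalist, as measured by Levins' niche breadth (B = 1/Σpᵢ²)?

morphospecies II

Σp_IVᵢ² = 0.18² + 0.02² + 0.52² + 0.09² + 0.17² + 0.02² = 0.0324 + 0.0004 + 0.2704 + 0.0081 + 0.0289 + 0.0004 = 0.3406
B_IV = 1 / 0.3406 = 2.9360
Σp_IIᵢ² = 0.15² + 0.24² + 0.12² + 0.12² + 0.16² + 0.21² = 0.0225 + 0.0576 + 0.0144 + 0.0144 + 0.0256 + 0.0441 = 0.1786
B_II = 1 / 0.1786 = 5.5991
Highest B → broadest niche (most generalist): morphospecies II (B = 5.60).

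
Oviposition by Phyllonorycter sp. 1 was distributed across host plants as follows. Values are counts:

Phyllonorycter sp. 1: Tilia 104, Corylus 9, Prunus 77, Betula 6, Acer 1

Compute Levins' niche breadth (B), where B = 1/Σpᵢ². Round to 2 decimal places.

Proportions for Phyllonorycter sp. 1 (n=197): 104/197=0.5279, 9/197=0.0457, 77/197=0.3909, 6/197=0.0305, 1/197=0.0051
Σpᵢ² = 0.5279² + 0.0457² + 0.3909² + 0.0305² + 0.0051² = 0.278678 + 0.002088 + 0.152803 + 0.000930 + 0.000026 = 0.434525
B = 1 / 0.434525 = 2.3014

2.30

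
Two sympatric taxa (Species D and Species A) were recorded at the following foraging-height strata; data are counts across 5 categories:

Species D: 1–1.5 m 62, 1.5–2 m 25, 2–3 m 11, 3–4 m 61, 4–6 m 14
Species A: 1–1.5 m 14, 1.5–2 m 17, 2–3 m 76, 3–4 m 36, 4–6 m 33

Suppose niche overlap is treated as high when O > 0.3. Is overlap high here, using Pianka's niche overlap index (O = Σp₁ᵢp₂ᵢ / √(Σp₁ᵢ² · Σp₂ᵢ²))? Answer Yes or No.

Yes

Proportions for Species D (n=173): 62/173=0.3584, 25/173=0.1445, 11/173=0.0636, 61/173=0.3526, 14/173=0.0809
Proportions for Species A (n=176): 14/176=0.0795, 17/176=0.0966, 76/176=0.4318, 36/176=0.2045, 33/176=0.1875
Σ p₁ᵢp₂ᵢ = 0.028493 + 0.013959 + 0.027462 + 0.072107 + 0.015169 = 0.157190
Σp_1ᵢ² = 0.3584² + 0.1445² + 0.0636² + 0.3526² + 0.0809² = 0.128451 + 0.020880 + 0.004045 + 0.124327 + 0.006545 = 0.284248
Σp_2ᵢ² = 0.0795² + 0.0966² + 0.4318² + 0.2045² + 0.1875² = 0.006320 + 0.009332 + 0.186451 + 0.041820 + 0.035156 = 0.279079
O = 0.157190 / √(0.284248 × 0.279079) = 0.157190 / 0.2816516 = 0.5581
O = 0.5581 > 0.3 → Yes.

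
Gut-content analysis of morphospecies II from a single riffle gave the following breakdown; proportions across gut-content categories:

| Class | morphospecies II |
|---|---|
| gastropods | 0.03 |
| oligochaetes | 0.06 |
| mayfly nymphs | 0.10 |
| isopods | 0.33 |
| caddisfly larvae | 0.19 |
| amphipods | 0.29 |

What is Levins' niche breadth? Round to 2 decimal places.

4.11

Σpᵢ² = 0.03² + 0.06² + 0.10² + 0.33² + 0.19² + 0.29² = 0.0009 + 0.0036 + 0.0100 + 0.1089 + 0.0361 + 0.0841 = 0.2436
B = 1 / 0.2436 = 4.1051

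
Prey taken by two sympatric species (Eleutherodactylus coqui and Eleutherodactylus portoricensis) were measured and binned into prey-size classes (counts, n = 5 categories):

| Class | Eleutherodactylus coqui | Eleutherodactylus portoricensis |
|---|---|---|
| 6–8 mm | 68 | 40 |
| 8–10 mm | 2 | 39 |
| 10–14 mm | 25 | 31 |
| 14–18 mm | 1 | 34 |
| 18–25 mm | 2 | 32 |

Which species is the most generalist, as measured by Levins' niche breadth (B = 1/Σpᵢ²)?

Eleutherodactylus portoricensis

Proportions for Eleutherodactylus coqui (n=98): 68/98=0.6939, 2/98=0.0204, 25/98=0.2551, 1/98=0.0102, 2/98=0.0204
Proportions for Eleutherodactylus portoricensis (n=176): 40/176=0.2273, 39/176=0.2216, 31/176=0.1761, 34/176=0.1932, 32/176=0.1818
Σp_coquᵢ² = 0.6939² + 0.0204² + 0.2551² + 0.0102² + 0.0204² = 0.481497 + 0.000416 + 0.065076 + 0.000104 + 0.000416 = 0.547509
B_coqu = 1 / 0.547509 = 1.8265
Σp_portᵢ² = 0.2273² + 0.2216² + 0.1761² + 0.1932² + 0.1818² = 0.051665 + 0.049107 + 0.031011 + 0.037326 + 0.033051 = 0.202160
B_port = 1 / 0.202160 = 4.9466
Highest B → broadest niche (most generalist): Eleutherodactylus portoricensis (B = 4.95).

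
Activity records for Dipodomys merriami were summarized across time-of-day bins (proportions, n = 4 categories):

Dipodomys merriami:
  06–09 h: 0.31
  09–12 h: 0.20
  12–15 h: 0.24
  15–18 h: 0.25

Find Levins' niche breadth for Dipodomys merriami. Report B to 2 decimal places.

3.90

Σpᵢ² = 0.31² + 0.20² + 0.24² + 0.25² = 0.0961 + 0.0400 + 0.0576 + 0.0625 = 0.2562
B = 1 / 0.2562 = 3.9032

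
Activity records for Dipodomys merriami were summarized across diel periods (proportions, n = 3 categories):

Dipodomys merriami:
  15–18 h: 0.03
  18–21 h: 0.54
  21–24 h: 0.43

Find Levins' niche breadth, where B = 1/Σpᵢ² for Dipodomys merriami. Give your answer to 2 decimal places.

Σpᵢ² = 0.03² + 0.54² + 0.43² = 0.0009 + 0.2916 + 0.1849 = 0.4774
B = 1 / 0.4774 = 2.0947

2.09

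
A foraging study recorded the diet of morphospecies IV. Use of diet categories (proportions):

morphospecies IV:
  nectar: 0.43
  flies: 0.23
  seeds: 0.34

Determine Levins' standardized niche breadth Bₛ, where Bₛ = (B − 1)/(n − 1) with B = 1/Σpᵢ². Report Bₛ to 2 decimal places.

Σpᵢ² = 0.43² + 0.23² + 0.34² = 0.1849 + 0.0529 + 0.1156 = 0.3534
B = 1 / 0.3534 = 2.8297
Bₛ = (B − 1)/(n − 1) = (2.8297 − 1)/(3 − 1) = 1.8297/2 = 0.9149

0.91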